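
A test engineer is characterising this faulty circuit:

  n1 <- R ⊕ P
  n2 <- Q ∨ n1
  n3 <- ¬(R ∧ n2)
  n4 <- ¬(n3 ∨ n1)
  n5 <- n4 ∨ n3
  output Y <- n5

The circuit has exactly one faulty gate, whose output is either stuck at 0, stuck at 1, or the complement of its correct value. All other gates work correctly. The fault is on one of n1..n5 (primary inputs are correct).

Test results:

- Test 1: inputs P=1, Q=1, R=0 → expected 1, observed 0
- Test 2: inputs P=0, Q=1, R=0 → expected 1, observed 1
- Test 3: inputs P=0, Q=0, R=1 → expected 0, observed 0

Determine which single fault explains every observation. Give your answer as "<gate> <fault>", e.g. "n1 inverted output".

n3 stuck-at-0

Fault-free values for test 1 (P=1, Q=1, R=0): n1=1, n2=1, n3=1, n4=0, n5=1, giving Y=1. Observed 0.
Test 1: faults giving observed 0 are {n3 stuck-at-0, n3 inverted output, n5 stuck-at-0, n5 inverted output}.
Test 2 (P=0, Q=1, R=0): fault-free n1=0, n2=1, n3=1, n4=0, n5=1 → 1; observed 1. Eliminates n5 stuck-at-0, n5 inverted output.
Test 3 (P=0, Q=0, R=1): fault-free n1=1, n2=1, n3=0, n4=0, n5=0 → 0; observed 0. Eliminates n3 inverted output.
Only n3 stuck-at-0 is consistent with every test.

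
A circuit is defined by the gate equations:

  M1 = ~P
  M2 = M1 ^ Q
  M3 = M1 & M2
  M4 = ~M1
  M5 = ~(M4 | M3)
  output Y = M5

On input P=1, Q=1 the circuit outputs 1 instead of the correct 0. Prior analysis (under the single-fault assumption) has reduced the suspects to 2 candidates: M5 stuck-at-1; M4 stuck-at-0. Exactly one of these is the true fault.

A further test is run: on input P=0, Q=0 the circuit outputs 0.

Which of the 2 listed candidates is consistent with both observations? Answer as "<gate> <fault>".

M4 stuck-at-0

Evaluate each candidate on input P=0, Q=0:
  M5 stuck-at-1: M1=1, M2=1, M3=1, M4=0, M5=1 [stuck-at-1] → 1 — eliminated
  M4 stuck-at-0: M1=1, M2=1, M3=1, M4=0 [stuck-at-0], M5=0 → 0 — matches
Only M4 stuck-at-0 reproduces the observed 0.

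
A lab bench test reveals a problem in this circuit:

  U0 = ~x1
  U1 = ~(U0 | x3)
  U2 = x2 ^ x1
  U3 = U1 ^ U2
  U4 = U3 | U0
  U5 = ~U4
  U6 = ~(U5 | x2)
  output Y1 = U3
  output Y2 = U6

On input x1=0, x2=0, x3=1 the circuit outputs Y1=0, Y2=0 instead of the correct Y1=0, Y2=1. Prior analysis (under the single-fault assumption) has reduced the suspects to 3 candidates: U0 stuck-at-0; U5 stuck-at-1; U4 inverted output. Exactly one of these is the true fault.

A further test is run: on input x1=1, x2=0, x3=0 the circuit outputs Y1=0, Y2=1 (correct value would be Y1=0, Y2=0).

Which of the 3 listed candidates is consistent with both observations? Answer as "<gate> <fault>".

Evaluate each candidate on input x1=1, x2=0, x3=0:
  U0 stuck-at-0: U0=0 [stuck-at-0], U1=1, U2=1, U3=0, U4=0, U5=1, U6=0 → Y1=0, Y2=0 — eliminated
  U5 stuck-at-1: U0=0, U1=1, U2=1, U3=0, U4=0, U5=1 [stuck-at-1], U6=0 → Y1=0, Y2=0 — eliminated
  U4 inverted output: U0=0, U1=1, U2=1, U3=0, U4=1 [inverted output], U5=0, U6=1 → Y1=0, Y2=1 — matches
Only U4 inverted output reproduces the observed Y1=0, Y2=1.

U4 inverted output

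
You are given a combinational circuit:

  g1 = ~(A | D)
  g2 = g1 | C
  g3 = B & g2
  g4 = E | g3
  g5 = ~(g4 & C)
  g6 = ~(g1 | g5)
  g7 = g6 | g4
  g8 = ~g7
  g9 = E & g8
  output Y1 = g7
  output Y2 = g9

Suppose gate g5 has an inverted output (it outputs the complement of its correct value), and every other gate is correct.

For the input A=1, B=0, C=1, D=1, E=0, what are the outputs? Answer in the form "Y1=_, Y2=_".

Y1=1, Y2=0

Propagate with g5 forced: g1=0, g2=1, g3=0, g4=0, g5=0 [inverted output], g6=1, g7=1, g8=0, g9=0.
So the outputs are Y1=1, Y2=0. (Without the fault they would be Y1=0, Y2=0.)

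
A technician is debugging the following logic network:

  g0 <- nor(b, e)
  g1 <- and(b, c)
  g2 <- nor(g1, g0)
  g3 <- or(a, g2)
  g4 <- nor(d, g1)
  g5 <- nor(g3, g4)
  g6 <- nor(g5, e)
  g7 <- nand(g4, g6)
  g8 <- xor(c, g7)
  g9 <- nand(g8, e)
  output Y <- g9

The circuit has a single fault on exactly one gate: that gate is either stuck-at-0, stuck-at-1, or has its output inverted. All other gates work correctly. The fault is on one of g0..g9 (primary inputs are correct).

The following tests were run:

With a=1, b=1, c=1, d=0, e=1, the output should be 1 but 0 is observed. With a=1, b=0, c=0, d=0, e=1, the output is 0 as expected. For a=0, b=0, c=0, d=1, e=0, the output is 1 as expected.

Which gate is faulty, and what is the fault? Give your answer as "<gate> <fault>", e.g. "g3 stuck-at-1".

g8 stuck-at-1

Fault-free values for test 1 (a=1, b=1, c=1, d=0, e=1): g0=0, g1=1, g2=0, g3=1, g4=0, g5=0, g6=0, g7=1, g8=0, g9=1, giving Y=1. Observed 0.
Test 1: faults giving observed 0 are {g7 stuck-at-0, g7 inverted output, g8 stuck-at-1, g8 inverted output, g9 stuck-at-0, g9 inverted output}.
Test 2 (a=1, b=0, c=0, d=0, e=1): fault-free g0=0, g1=0, g2=1, g3=1, g4=1, g5=0, g6=0, g7=1, g8=1, g9=0 → 0; observed 0. Eliminates g7 stuck-at-0, g7 inverted output, g8 inverted output, g9 inverted output.
Test 3 (a=0, b=0, c=0, d=1, e=0): fault-free g0=1, g1=0, g2=0, g3=0, g4=0, g5=1, g6=0, g7=1, g8=1, g9=1 → 1; observed 1. Eliminates g9 stuck-at-0.
Only g8 stuck-at-1 is consistent with every test.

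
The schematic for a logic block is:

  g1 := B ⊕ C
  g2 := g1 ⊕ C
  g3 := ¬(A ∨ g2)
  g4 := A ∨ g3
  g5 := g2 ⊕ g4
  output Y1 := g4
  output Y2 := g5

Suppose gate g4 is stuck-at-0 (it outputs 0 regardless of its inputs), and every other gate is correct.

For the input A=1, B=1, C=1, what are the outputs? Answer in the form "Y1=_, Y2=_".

Propagate with g4 forced: g1=0, g2=1, g3=0, g4=0 [stuck-at-0], g5=1.
So the outputs are Y1=0, Y2=1. (Without the fault they would be Y1=1, Y2=0.)

Y1=0, Y2=1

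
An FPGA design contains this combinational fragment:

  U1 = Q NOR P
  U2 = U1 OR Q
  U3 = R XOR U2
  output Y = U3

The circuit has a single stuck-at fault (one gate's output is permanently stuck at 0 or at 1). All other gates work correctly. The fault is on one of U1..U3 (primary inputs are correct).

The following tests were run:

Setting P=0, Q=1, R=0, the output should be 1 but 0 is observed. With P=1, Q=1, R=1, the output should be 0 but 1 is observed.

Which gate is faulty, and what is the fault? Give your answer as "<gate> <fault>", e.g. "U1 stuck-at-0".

U2 stuck-at-0

Fault-free values for test 1 (P=0, Q=1, R=0): U1=0, U2=1, U3=1, giving Y=1. Observed 0.
Test 1: faults giving observed 0 are {U2 stuck-at-0, U3 stuck-at-0}.
Test 2 (P=1, Q=1, R=1): fault-free U1=0, U2=1, U3=0 → 0; observed 1. Eliminates U3 stuck-at-0.
Only U2 stuck-at-0 is consistent with every test.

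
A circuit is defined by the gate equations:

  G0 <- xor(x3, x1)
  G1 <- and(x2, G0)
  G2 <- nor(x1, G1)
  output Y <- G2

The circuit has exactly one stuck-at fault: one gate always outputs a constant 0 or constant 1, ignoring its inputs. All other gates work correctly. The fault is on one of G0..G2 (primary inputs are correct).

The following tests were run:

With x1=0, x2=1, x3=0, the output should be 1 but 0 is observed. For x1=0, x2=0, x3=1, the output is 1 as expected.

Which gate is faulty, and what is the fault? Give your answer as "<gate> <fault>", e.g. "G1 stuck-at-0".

G0 stuck-at-1

Fault-free values for test 1 (x1=0, x2=1, x3=0): G0=0, G1=0, G2=1, giving Y=1. Observed 0.
Test 1: faults giving observed 0 are {G0 stuck-at-1, G1 stuck-at-1, G2 stuck-at-0}.
Test 2 (x1=0, x2=0, x3=1): fault-free G0=1, G1=0, G2=1 → 1; observed 1. Eliminates G1 stuck-at-1, G2 stuck-at-0.
Only G0 stuck-at-1 is consistent with every test.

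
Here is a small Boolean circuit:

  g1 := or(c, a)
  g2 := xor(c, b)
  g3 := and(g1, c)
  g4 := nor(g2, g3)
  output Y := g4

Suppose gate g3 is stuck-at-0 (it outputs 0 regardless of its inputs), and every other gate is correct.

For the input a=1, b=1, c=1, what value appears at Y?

1

Propagate with g3 forced: g1=1, g2=0, g3=0 [stuck-at-0], g4=1.
So Y = 1. (Without the fault it would be 0.)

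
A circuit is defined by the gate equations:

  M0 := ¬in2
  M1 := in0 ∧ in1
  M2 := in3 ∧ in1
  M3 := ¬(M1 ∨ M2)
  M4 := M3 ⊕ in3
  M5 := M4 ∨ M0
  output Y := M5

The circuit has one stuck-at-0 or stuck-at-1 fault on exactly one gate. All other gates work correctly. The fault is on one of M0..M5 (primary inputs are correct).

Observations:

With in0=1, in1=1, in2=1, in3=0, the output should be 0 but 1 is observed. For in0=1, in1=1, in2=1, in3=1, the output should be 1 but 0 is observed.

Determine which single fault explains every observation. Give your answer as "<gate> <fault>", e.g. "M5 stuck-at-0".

Fault-free values for test 1 (in0=1, in1=1, in2=1, in3=0): M0=0, M1=1, M2=0, M3=0, M4=0, M5=0, giving Y=0. Observed 1.
Test 1: faults giving observed 1 are {M0 stuck-at-1, M1 stuck-at-0, M3 stuck-at-1, M4 stuck-at-1, M5 stuck-at-1}.
Test 2 (in0=1, in1=1, in2=1, in3=1): fault-free M0=0, M1=1, M2=1, M3=0, M4=1, M5=1 → 1; observed 0. Eliminates M0 stuck-at-1, M1 stuck-at-0, M4 stuck-at-1, M5 stuck-at-1.
Only M3 stuck-at-1 is consistent with every test.

M3 stuck-at-1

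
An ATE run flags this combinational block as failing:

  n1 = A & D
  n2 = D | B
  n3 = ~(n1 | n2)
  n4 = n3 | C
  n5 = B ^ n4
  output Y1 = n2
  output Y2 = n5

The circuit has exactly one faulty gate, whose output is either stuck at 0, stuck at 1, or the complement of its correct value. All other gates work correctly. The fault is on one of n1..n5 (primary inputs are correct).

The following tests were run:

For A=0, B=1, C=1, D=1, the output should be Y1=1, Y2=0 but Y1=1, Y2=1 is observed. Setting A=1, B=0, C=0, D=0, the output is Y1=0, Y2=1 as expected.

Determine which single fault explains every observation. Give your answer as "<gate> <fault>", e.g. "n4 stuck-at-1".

n5 stuck-at-1

Fault-free values for test 1 (A=0, B=1, C=1, D=1): n1=0, n2=1, n3=0, n4=1, n5=0, giving Y1=1, Y2=0. Observed Y1=1, Y2=1.
Test 1: faults giving observed Y1=1, Y2=1 are {n4 stuck-at-0, n4 inverted output, n5 stuck-at-1, n5 inverted output}.
Test 2 (A=1, B=0, C=0, D=0): fault-free n1=0, n2=0, n3=1, n4=1, n5=1 → Y1=0, Y2=1; observed Y1=0, Y2=1. Eliminates n4 stuck-at-0, n4 inverted output, n5 inverted output.
Only n5 stuck-at-1 is consistent with every test.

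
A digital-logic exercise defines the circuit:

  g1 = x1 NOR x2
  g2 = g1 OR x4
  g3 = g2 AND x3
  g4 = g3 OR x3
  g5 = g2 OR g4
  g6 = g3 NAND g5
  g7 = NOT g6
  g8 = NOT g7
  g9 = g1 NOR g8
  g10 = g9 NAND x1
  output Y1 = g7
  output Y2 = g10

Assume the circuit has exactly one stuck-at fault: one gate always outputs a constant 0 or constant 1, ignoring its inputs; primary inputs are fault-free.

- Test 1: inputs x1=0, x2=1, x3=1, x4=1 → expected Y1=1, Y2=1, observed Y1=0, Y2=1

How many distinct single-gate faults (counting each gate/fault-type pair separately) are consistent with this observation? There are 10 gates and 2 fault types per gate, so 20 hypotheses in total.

5

Fault-free: g1=0, g2=1, g3=1, g4=1, g5=1, g6=0, g7=1, g8=0, g9=1, g10=1 → Y1=1, Y2=1. Observed Y1=0, Y2=1.
  g1: none of the 2 fault types match ✗
  g2: stuck-at-0 ✓; others ✗
  g3: stuck-at-0 ✓; others ✗
  g4: none of the 2 fault types match ✗
  g5: stuck-at-0 ✓; others ✗
  g6: stuck-at-1 ✓; others ✗
  g7: stuck-at-0 ✓; others ✗
  g8: none of the 2 fault types match ✗
  g9: none of the 2 fault types match ✗
  g10: none of the 2 fault types match ✗
Consistent faults: {g2 stuck-at-0, g3 stuck-at-0, g5 stuck-at-0, g6 stuck-at-1, g7 stuck-at-0} — 5 in all.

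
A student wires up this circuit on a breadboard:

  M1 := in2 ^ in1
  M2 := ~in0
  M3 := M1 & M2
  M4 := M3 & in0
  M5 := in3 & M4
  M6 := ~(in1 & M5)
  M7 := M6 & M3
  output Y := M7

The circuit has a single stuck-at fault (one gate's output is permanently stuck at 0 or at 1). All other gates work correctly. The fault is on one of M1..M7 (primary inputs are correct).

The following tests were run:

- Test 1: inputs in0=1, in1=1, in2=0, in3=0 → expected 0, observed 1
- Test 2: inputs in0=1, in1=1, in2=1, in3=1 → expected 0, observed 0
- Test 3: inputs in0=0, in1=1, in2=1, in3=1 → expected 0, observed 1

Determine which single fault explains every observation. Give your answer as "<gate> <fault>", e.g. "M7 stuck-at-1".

Fault-free values for test 1 (in0=1, in1=1, in2=0, in3=0): M1=1, M2=0, M3=0, M4=0, M5=0, M6=1, M7=0, giving Y=0. Observed 1.
Test 1: faults giving observed 1 are {M2 stuck-at-1, M3 stuck-at-1, M7 stuck-at-1}.
Test 2 (in0=1, in1=1, in2=1, in3=1): fault-free M1=0, M2=0, M3=0, M4=0, M5=0, M6=1, M7=0 → 0; observed 0. Eliminates M7 stuck-at-1.
Test 3 (in0=0, in1=1, in2=1, in3=1): fault-free M1=0, M2=1, M3=0, M4=0, M5=0, M6=1, M7=0 → 0; observed 1. Eliminates M2 stuck-at-1.
Only M3 stuck-at-1 is consistent with every test.

M3 stuck-at-1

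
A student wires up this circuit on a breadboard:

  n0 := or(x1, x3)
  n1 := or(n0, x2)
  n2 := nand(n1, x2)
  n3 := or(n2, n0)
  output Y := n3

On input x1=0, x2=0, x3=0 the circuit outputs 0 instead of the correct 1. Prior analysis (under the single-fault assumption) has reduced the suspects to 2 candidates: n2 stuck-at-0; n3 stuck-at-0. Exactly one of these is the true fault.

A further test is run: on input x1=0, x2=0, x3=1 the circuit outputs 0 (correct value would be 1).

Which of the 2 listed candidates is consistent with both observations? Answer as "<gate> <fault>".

Evaluate each candidate on input x1=0, x2=0, x3=1:
  n2 stuck-at-0: n0=1, n1=1, n2=0 [stuck-at-0], n3=1 → 1 — eliminated
  n3 stuck-at-0: n0=1, n1=1, n2=1, n3=0 [stuck-at-0] → 0 — matches
Only n3 stuck-at-0 reproduces the observed 0.

n3 stuck-at-0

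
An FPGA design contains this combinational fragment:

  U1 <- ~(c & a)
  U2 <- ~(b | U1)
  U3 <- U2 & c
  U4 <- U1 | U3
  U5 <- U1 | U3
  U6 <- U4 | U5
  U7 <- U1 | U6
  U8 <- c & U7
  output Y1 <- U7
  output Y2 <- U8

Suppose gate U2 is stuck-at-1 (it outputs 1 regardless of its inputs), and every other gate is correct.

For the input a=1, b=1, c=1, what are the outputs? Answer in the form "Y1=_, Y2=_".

Propagate with U2 forced: U1=0, U2=1 [stuck-at-1], U3=1, U4=1, U5=1, U6=1, U7=1, U8=1.
So the outputs are Y1=1, Y2=1. (Without the fault they would be Y1=0, Y2=0.)

Y1=1, Y2=1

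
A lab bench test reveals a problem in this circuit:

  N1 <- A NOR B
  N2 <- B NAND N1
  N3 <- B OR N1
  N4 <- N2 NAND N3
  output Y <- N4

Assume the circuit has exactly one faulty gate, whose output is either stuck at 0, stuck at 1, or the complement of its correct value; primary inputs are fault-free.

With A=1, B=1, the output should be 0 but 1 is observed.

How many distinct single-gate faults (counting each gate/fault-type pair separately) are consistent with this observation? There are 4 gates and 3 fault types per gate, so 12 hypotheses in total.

8

Fault-free: N1=0, N2=1, N3=1, N4=0 → 0. Observed 1.
  N1 stuck-at-0: output 0 ✗
  N1 stuck-at-1: output 1 ✓
  N1 inverted output: output 1 ✓
  N2 stuck-at-0: output 1 ✓
  N2 stuck-at-1: output 0 ✗
  N2 inverted output: output 1 ✓
  N3 stuck-at-0: output 1 ✓
  N3 stuck-at-1: output 0 ✗
  N3 inverted output: output 1 ✓
  N4 stuck-at-0: output 0 ✗
  N4 stuck-at-1: output 1 ✓
  N4 inverted output: output 1 ✓
Consistent faults: {N1 stuck-at-1, N1 inverted output, N2 stuck-at-0, N2 inverted output, N3 stuck-at-0, N3 inverted output, N4 stuck-at-1, N4 inverted output} — 8 in all.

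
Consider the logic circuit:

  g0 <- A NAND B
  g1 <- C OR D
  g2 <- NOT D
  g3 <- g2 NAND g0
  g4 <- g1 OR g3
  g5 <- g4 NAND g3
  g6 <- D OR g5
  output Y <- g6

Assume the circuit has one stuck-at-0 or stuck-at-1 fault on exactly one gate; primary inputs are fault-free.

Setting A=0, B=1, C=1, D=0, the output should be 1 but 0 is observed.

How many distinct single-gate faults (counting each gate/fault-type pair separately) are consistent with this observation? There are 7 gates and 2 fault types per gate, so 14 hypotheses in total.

Fault-free: g0=1, g1=1, g2=1, g3=0, g4=1, g5=1, g6=1 → 1. Observed 0.
  g0 stuck-at-0: output 0 ✓
  g0 stuck-at-1: output 1 ✗
  g1 stuck-at-0: output 1 ✗
  g1 stuck-at-1: output 1 ✗
  g2 stuck-at-0: output 0 ✓
  g2 stuck-at-1: output 1 ✗
  g3 stuck-at-0: output 1 ✗
  g3 stuck-at-1: output 0 ✓
  g4 stuck-at-0: output 1 ✗
  g4 stuck-at-1: output 1 ✗
  g5 stuck-at-0: output 0 ✓
  g5 stuck-at-1: output 1 ✗
  g6 stuck-at-0: output 0 ✓
  g6 stuck-at-1: output 1 ✗
Consistent faults: {g0 stuck-at-0, g2 stuck-at-0, g3 stuck-at-1, g5 stuck-at-0, g6 stuck-at-0} — 5 in all.

5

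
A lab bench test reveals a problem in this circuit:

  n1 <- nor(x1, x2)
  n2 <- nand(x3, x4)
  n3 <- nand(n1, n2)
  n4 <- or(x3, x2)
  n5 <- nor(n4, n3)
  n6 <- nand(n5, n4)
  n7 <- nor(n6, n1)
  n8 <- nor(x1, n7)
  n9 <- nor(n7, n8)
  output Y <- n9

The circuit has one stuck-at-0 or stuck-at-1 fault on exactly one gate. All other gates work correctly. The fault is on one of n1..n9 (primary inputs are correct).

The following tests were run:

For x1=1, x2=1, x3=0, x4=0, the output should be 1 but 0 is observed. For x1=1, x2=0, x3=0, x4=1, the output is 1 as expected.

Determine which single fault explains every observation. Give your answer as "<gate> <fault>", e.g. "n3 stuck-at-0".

Fault-free values for test 1 (x1=1, x2=1, x3=0, x4=0): n1=0, n2=1, n3=1, n4=1, n5=0, n6=1, n7=0, n8=0, n9=1, giving Y=1. Observed 0.
Test 1: faults giving observed 0 are {n5 stuck-at-1, n6 stuck-at-0, n7 stuck-at-1, n8 stuck-at-1, n9 stuck-at-0}.
Test 2 (x1=1, x2=0, x3=0, x4=1): fault-free n1=0, n2=1, n3=1, n4=0, n5=0, n6=1, n7=0, n8=0, n9=1 → 1; observed 1. Eliminates n6 stuck-at-0, n7 stuck-at-1, n8 stuck-at-1, n9 stuck-at-0.
Only n5 stuck-at-1 is consistent with every test.

n5 stuck-at-1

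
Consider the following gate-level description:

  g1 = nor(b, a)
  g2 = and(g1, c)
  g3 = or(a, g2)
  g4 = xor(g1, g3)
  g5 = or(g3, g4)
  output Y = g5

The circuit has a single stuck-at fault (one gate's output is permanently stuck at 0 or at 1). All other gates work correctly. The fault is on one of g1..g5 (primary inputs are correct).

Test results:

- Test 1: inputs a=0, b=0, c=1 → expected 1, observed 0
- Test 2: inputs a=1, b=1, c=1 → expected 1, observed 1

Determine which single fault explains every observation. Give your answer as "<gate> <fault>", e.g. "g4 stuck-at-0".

Fault-free values for test 1 (a=0, b=0, c=1): g1=1, g2=1, g3=1, g4=0, g5=1, giving Y=1. Observed 0.
Test 1: faults giving observed 0 are {g1 stuck-at-0, g5 stuck-at-0}.
Test 2 (a=1, b=1, c=1): fault-free g1=0, g2=0, g3=1, g4=1, g5=1 → 1; observed 1. Eliminates g5 stuck-at-0.
Only g1 stuck-at-0 is consistent with every test.

g1 stuck-at-0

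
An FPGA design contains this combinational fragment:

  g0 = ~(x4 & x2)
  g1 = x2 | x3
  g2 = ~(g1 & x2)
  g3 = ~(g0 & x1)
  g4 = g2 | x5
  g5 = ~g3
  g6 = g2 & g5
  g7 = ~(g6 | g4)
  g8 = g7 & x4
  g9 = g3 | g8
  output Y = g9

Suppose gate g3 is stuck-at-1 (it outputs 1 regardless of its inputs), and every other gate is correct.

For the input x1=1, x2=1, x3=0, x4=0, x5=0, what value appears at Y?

Propagate with g3 forced: g0=1, g1=1, g2=0, g3=1 [stuck-at-1], g4=0, g5=0, g6=0, g7=1, g8=0, g9=1.
So Y = 1. (Without the fault it would be 0.)

1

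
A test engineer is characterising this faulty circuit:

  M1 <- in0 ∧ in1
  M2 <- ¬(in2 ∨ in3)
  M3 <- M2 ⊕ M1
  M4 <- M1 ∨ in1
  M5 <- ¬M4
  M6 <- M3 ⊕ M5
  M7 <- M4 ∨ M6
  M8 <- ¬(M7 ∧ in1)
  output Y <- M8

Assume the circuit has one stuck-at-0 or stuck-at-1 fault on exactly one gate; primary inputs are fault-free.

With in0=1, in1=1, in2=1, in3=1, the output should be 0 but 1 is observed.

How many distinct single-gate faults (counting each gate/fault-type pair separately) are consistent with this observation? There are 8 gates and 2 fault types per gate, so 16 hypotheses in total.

3

Fault-free: M1=1, M2=0, M3=1, M4=1, M5=0, M6=1, M7=1, M8=0 → 0. Observed 1.
  M1: none of the 2 fault types match ✗
  M2: none of the 2 fault types match ✗
  M3: none of the 2 fault types match ✗
  M4: stuck-at-0 ✓; others ✗
  M5: none of the 2 fault types match ✗
  M6: none of the 2 fault types match ✗
  M7: stuck-at-0 ✓; others ✗
  M8: stuck-at-1 ✓; others ✗
Consistent faults: {M4 stuck-at-0, M7 stuck-at-0, M8 stuck-at-1} — 3 in all.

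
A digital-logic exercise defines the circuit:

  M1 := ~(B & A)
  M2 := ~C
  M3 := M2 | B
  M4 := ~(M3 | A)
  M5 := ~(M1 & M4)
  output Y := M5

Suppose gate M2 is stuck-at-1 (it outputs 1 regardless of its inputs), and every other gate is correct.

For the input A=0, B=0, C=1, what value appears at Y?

1

Propagate with M2 forced: M1=1, M2=1 [stuck-at-1], M3=1, M4=0, M5=1.
So Y = 1. (Without the fault it would be 0.)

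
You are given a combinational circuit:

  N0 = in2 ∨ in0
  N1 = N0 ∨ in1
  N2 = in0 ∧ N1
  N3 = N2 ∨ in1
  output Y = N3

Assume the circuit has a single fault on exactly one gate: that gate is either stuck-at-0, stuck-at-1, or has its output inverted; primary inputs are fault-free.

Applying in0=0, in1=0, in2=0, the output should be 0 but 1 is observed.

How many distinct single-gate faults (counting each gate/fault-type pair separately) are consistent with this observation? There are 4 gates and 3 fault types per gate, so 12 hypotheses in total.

Fault-free: N0=0, N1=0, N2=0, N3=0 → 0. Observed 1.
  N0 stuck-at-0: output 0 ✗
  N0 stuck-at-1: output 0 ✗
  N0 inverted output: output 0 ✗
  N1 stuck-at-0: output 0 ✗
  N1 stuck-at-1: output 0 ✗
  N1 inverted output: output 0 ✗
  N2 stuck-at-0: output 0 ✗
  N2 stuck-at-1: output 1 ✓
  N2 inverted output: output 1 ✓
  N3 stuck-at-0: output 0 ✗
  N3 stuck-at-1: output 1 ✓
  N3 inverted output: output 1 ✓
Consistent faults: {N2 stuck-at-1, N2 inverted output, N3 stuck-at-1, N3 inverted output} — 4 in all.

4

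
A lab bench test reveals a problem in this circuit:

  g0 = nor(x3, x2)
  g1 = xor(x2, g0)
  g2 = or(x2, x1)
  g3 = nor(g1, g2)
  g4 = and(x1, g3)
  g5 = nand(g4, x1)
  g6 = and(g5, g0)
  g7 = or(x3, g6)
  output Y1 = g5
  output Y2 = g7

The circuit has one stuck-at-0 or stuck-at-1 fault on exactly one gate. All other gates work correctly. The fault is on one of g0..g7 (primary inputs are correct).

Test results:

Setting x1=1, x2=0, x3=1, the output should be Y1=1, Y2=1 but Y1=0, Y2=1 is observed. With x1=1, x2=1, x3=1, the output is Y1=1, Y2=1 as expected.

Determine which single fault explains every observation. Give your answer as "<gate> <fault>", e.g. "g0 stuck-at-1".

g2 stuck-at-0

Fault-free values for test 1 (x1=1, x2=0, x3=1): g0=0, g1=0, g2=1, g3=0, g4=0, g5=1, g6=0, g7=1, giving Y1=1, Y2=1. Observed Y1=0, Y2=1.
Test 1: faults giving observed Y1=0, Y2=1 are {g2 stuck-at-0, g3 stuck-at-1, g4 stuck-at-1, g5 stuck-at-0}.
Test 2 (x1=1, x2=1, x3=1): fault-free g0=0, g1=1, g2=1, g3=0, g4=0, g5=1, g6=0, g7=1 → Y1=1, Y2=1; observed Y1=1, Y2=1. Eliminates g3 stuck-at-1, g4 stuck-at-1, g5 stuck-at-0.
Only g2 stuck-at-0 is consistent with every test.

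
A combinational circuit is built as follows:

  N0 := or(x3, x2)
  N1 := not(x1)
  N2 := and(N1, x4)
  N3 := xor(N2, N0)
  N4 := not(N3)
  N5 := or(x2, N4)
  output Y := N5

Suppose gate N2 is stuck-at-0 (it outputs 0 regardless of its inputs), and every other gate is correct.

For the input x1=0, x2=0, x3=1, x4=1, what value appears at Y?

Propagate with N2 forced: N0=1, N1=1, N2=0 [stuck-at-0], N3=1, N4=0, N5=0.
So Y = 0. (Without the fault it would be 1.)

0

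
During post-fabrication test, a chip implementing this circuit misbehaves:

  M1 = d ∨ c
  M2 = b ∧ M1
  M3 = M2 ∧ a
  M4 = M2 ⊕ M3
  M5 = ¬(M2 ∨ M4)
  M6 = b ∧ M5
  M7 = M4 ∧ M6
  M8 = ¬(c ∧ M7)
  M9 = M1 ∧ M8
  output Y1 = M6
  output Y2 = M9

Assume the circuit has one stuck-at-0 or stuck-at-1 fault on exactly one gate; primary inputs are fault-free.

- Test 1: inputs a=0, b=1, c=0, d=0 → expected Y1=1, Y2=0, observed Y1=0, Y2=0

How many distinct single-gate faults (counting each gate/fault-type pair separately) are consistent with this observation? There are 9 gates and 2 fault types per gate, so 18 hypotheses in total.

Fault-free: M1=0, M2=0, M3=0, M4=0, M5=1, M6=1, M7=0, M8=1, M9=0 → Y1=1, Y2=0. Observed Y1=0, Y2=0.
  M1: none of the 2 fault types match ✗
  M2: stuck-at-1 ✓; others ✗
  M3: stuck-at-1 ✓; others ✗
  M4: stuck-at-1 ✓; others ✗
  M5: stuck-at-0 ✓; others ✗
  M6: stuck-at-0 ✓; others ✗
  M7: none of the 2 fault types match ✗
  M8: none of the 2 fault types match ✗
  M9: none of the 2 fault types match ✗
Consistent faults: {M2 stuck-at-1, M3 stuck-at-1, M4 stuck-at-1, M5 stuck-at-0, M6 stuck-at-0} — 5 in all.

5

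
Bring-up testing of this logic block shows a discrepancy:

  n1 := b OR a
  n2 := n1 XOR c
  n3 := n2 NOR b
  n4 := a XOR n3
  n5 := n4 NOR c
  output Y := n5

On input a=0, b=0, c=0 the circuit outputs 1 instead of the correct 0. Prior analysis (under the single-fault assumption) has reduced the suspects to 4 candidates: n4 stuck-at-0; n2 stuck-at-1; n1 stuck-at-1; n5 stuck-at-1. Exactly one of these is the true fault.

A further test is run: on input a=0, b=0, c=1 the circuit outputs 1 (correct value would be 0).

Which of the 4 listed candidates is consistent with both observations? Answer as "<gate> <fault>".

n5 stuck-at-1

Evaluate each candidate on input a=0, b=0, c=1:
  n4 stuck-at-0: n1=0, n2=1, n3=0, n4=0 [stuck-at-0], n5=0 → 0 — eliminated
  n2 stuck-at-1: n1=0, n2=1 [stuck-at-1], n3=0, n4=0, n5=0 → 0 — eliminated
  n1 stuck-at-1: n1=1 [stuck-at-1], n2=0, n3=1, n4=1, n5=0 → 0 — eliminated
  n5 stuck-at-1: n1=0, n2=1, n3=0, n4=0, n5=1 [stuck-at-1] → 1 — matches
Only n5 stuck-at-1 reproduces the observed 1.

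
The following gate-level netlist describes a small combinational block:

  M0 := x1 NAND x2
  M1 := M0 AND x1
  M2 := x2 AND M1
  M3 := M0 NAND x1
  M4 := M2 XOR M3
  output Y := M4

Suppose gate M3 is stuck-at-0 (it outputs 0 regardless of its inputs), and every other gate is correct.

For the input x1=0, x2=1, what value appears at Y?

0

Propagate with M3 forced: M0=1, M1=0, M2=0, M3=0 [stuck-at-0], M4=0.
So Y = 0. (Without the fault it would be 1.)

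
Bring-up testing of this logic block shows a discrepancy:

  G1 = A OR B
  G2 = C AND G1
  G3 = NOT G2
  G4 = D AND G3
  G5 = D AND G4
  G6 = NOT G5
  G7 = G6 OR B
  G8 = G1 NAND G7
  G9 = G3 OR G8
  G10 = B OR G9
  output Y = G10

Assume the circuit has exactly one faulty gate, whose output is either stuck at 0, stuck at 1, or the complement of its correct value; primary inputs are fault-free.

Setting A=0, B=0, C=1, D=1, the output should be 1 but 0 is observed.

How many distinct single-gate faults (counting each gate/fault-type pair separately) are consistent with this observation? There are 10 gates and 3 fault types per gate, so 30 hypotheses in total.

Fault-free: G1=0, G2=0, G3=1, G4=1, G5=1, G6=0, G7=0, G8=1, G9=1, G10=1 → 1. Observed 0.
  G1: stuck-at-1, inverted output ✓; others ✗
  G2: none of the 3 fault types match ✗
  G3: none of the 3 fault types match ✗
  G4: none of the 3 fault types match ✗
  G5: none of the 3 fault types match ✗
  G6: none of the 3 fault types match ✗
  G7: none of the 3 fault types match ✗
  G8: none of the 3 fault types match ✗
  G9: stuck-at-0, inverted output ✓; others ✗
  G10: stuck-at-0, inverted output ✓; others ✗
Consistent faults: {G1 stuck-at-1, G1 inverted output, G9 stuck-at-0, G9 inverted output, G10 stuck-at-0, G10 inverted output} — 6 in all.

6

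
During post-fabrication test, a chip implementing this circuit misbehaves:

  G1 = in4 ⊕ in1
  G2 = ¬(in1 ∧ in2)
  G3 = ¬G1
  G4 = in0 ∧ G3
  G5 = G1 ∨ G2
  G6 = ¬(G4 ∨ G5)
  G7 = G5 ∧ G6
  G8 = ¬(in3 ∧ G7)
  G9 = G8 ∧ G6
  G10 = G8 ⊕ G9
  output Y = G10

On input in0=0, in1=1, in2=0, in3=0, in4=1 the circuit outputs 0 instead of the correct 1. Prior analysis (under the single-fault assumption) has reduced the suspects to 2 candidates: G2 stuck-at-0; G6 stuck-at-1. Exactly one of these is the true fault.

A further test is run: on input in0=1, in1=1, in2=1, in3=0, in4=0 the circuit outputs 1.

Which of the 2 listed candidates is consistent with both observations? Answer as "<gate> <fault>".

Evaluate each candidate on input in0=1, in1=1, in2=1, in3=0, in4=0:
  G2 stuck-at-0: G1=1, G2=0 [stuck-at-0], G3=0, G4=0, G5=1, G6=0, G7=0, G8=1, G9=0, G10=1 → 1 — matches
  G6 stuck-at-1: G1=1, G2=0, G3=0, G4=0, G5=1, G6=1 [stuck-at-1], G7=1, G8=1, G9=1, G10=0 → 0 — eliminated
Only G2 stuck-at-0 reproduces the observed 1.

G2 stuck-at-0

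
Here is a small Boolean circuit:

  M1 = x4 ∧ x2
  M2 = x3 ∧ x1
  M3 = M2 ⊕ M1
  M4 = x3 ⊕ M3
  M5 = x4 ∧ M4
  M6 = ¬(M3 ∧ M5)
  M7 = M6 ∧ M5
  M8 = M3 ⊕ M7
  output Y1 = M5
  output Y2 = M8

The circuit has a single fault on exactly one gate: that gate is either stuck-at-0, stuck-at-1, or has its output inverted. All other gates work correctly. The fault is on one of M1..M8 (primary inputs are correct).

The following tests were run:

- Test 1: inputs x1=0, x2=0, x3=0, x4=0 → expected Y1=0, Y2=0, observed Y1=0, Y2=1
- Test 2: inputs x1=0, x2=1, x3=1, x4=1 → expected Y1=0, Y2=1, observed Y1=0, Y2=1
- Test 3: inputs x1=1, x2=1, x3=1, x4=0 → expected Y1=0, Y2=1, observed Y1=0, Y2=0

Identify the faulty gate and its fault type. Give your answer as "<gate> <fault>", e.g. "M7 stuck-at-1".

Fault-free values for test 1 (x1=0, x2=0, x3=0, x4=0): M1=0, M2=0, M3=0, M4=0, M5=0, M6=1, M7=0, M8=0, giving Y1=0, Y2=0. Observed Y1=0, Y2=1.
Test 1: faults giving observed Y1=0, Y2=1 are {M1 stuck-at-1, M1 inverted output, M2 stuck-at-1, M2 inverted output, M3 stuck-at-1, M3 inverted output, M7 stuck-at-1, M7 inverted output, M8 stuck-at-1, M8 inverted output}.
Test 2 (x1=0, x2=1, x3=1, x4=1): fault-free M1=1, M2=0, M3=1, M4=0, M5=0, M6=1, M7=0, M8=1 → Y1=0, Y2=1; observed Y1=0, Y2=1. Eliminates M1 inverted output, M2 stuck-at-1, M2 inverted output, M3 inverted output, M7 stuck-at-1, M7 inverted output, M8 inverted output.
Test 3 (x1=1, x2=1, x3=1, x4=0): fault-free M1=0, M2=1, M3=1, M4=0, M5=0, M6=1, M7=0, M8=1 → Y1=0, Y2=1; observed Y1=0, Y2=0. Eliminates M3 stuck-at-1, M8 stuck-at-1.
Only M1 stuck-at-1 is consistent with every test.

M1 stuck-at-1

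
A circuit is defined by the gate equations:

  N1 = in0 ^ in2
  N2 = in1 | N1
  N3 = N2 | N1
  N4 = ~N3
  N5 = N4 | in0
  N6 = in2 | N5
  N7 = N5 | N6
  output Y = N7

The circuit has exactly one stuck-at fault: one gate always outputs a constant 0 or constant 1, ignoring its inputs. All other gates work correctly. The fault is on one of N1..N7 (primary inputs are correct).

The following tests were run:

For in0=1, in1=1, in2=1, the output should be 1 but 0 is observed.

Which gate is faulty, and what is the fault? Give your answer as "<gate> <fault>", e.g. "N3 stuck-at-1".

N7 stuck-at-0

Fault-free values for test 1 (in0=1, in1=1, in2=1): N1=0, N2=1, N3=1, N4=0, N5=1, N6=1, N7=1, giving Y=1. Observed 0.
Test 1: faults giving observed 0 are {N7 stuck-at-0}.
Only N7 stuck-at-0 is consistent with every test.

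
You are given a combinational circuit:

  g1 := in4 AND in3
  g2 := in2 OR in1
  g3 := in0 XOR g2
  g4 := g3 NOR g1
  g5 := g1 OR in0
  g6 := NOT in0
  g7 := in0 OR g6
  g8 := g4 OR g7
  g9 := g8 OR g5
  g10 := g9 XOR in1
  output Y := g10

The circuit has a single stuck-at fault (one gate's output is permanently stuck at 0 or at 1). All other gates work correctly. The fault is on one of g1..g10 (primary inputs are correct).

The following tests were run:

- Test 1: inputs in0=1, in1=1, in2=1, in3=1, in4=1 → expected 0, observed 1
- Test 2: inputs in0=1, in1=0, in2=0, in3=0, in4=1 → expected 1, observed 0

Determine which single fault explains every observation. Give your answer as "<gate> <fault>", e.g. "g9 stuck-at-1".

g9 stuck-at-0

Fault-free values for test 1 (in0=1, in1=1, in2=1, in3=1, in4=1): g1=1, g2=1, g3=0, g4=0, g5=1, g6=0, g7=1, g8=1, g9=1, g10=0, giving Y=0. Observed 1.
Test 1: faults giving observed 1 are {g9 stuck-at-0, g10 stuck-at-1}.
Test 2 (in0=1, in1=0, in2=0, in3=0, in4=1): fault-free g1=0, g2=0, g3=1, g4=0, g5=1, g6=0, g7=1, g8=1, g9=1, g10=1 → 1; observed 0. Eliminates g10 stuck-at-1.
Only g9 stuck-at-0 is consistent with every test.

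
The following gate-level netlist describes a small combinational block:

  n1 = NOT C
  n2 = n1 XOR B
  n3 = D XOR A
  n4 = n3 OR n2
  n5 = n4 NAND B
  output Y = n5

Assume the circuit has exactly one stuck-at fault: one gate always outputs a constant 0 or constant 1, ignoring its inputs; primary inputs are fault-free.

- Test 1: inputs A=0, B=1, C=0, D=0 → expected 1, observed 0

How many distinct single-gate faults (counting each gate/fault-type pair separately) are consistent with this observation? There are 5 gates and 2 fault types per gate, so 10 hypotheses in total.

5

Fault-free: n1=1, n2=0, n3=0, n4=0, n5=1 → 1. Observed 0.
  n1 stuck-at-0: output 0 ✓
  n1 stuck-at-1: output 1 ✗
  n2 stuck-at-0: output 1 ✗
  n2 stuck-at-1: output 0 ✓
  n3 stuck-at-0: output 1 ✗
  n3 stuck-at-1: output 0 ✓
  n4 stuck-at-0: output 1 ✗
  n4 stuck-at-1: output 0 ✓
  n5 stuck-at-0: output 0 ✓
  n5 stuck-at-1: output 1 ✗
Consistent faults: {n1 stuck-at-0, n2 stuck-at-1, n3 stuck-at-1, n4 stuck-at-1, n5 stuck-at-0} — 5 in all.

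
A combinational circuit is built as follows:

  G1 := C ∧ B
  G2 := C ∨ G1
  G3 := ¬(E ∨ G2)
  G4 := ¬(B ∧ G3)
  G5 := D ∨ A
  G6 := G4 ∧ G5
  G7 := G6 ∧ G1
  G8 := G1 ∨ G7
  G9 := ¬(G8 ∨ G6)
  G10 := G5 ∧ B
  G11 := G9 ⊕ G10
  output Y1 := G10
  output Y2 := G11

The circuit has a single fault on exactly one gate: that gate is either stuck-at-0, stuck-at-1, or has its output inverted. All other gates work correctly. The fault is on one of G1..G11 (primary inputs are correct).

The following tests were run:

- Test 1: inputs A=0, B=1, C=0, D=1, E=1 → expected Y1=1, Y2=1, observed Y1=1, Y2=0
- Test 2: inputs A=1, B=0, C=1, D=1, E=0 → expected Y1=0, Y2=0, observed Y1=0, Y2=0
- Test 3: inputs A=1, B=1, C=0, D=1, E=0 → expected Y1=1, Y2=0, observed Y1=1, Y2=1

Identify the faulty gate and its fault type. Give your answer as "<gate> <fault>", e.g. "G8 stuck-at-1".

G3 inverted output

Fault-free values for test 1 (A=0, B=1, C=0, D=1, E=1): G1=0, G2=0, G3=0, G4=1, G5=1, G6=1, G7=0, G8=0, G9=0, G10=1, G11=1, giving Y1=1, Y2=1. Observed Y1=1, Y2=0.
Test 1: faults giving observed Y1=1, Y2=0 are {G3 stuck-at-1, G3 inverted output, G4 stuck-at-0, G4 inverted output, G6 stuck-at-0, G6 inverted output, G9 stuck-at-1, G9 inverted output, G11 stuck-at-0, G11 inverted output}.
Test 2 (A=1, B=0, C=1, D=1, E=0): fault-free G1=0, G2=1, G3=0, G4=1, G5=1, G6=1, G7=0, G8=0, G9=0, G10=0, G11=0 → Y1=0, Y2=0; observed Y1=0, Y2=0. Eliminates G4 stuck-at-0, G4 inverted output, G6 stuck-at-0, G6 inverted output, G9 stuck-at-1, G9 inverted output, G11 inverted output.
Test 3 (A=1, B=1, C=0, D=1, E=0): fault-free G1=0, G2=0, G3=1, G4=0, G5=1, G6=0, G7=0, G8=0, G9=1, G10=1, G11=0 → Y1=1, Y2=0; observed Y1=1, Y2=1. Eliminates G3 stuck-at-1, G11 stuck-at-0.
Only G3 inverted output is consistent with every test.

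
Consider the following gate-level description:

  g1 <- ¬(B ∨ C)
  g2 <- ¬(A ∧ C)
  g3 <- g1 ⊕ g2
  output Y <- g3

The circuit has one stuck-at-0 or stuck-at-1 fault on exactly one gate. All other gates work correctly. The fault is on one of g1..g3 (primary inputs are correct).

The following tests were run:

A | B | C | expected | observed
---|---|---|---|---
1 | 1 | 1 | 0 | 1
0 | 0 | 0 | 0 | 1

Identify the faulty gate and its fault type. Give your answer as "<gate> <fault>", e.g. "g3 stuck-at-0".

g3 stuck-at-1

Fault-free values for test 1 (A=1, B=1, C=1): g1=0, g2=0, g3=0, giving Y=0. Observed 1.
Test 1: faults giving observed 1 are {g1 stuck-at-1, g2 stuck-at-1, g3 stuck-at-1}.
Test 2 (A=0, B=0, C=0): fault-free g1=1, g2=1, g3=0 → 0; observed 1. Eliminates g1 stuck-at-1, g2 stuck-at-1.
Only g3 stuck-at-1 is consistent with every test.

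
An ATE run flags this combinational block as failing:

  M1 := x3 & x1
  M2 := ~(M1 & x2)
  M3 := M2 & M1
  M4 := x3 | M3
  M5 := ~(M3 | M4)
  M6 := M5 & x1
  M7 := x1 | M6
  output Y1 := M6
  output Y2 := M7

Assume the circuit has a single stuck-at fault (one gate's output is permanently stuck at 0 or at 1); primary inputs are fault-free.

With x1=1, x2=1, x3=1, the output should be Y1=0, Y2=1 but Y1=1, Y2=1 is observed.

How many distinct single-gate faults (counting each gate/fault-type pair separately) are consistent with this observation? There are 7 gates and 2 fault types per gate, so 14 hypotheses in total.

3

Fault-free: M1=1, M2=0, M3=0, M4=1, M5=0, M6=0, M7=1 → Y1=0, Y2=1. Observed Y1=1, Y2=1.
  M1 stuck-at-0: output Y1=0, Y2=1 ✗
  M1 stuck-at-1: output Y1=0, Y2=1 ✗
  M2 stuck-at-0: output Y1=0, Y2=1 ✗
  M2 stuck-at-1: output Y1=0, Y2=1 ✗
  M3 stuck-at-0: output Y1=0, Y2=1 ✗
  M3 stuck-at-1: output Y1=0, Y2=1 ✗
  M4 stuck-at-0: output Y1=1, Y2=1 ✓
  M4 stuck-at-1: output Y1=0, Y2=1 ✗
  M5 stuck-at-0: output Y1=0, Y2=1 ✗
  M5 stuck-at-1: output Y1=1, Y2=1 ✓
  M6 stuck-at-0: output Y1=0, Y2=1 ✗
  M6 stuck-at-1: output Y1=1, Y2=1 ✓
  M7 stuck-at-0: output Y1=0, Y2=0 ✗
  M7 stuck-at-1: output Y1=0, Y2=1 ✗
Consistent faults: {M4 stuck-at-0, M5 stuck-at-1, M6 stuck-at-1} — 3 in all.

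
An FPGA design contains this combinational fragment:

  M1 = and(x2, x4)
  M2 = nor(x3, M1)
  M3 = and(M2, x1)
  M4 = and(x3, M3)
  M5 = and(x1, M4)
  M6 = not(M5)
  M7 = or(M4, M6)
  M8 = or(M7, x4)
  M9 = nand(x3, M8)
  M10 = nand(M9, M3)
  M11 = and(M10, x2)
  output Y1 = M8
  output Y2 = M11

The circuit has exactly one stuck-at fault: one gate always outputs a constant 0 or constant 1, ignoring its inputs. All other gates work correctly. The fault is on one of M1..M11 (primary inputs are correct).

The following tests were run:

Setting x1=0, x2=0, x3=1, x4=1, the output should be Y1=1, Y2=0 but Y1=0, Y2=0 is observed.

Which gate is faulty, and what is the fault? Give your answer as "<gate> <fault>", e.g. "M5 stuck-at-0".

Fault-free values for test 1 (x1=0, x2=0, x3=1, x4=1): M1=0, M2=0, M3=0, M4=0, M5=0, M6=1, M7=1, M8=1, M9=0, M10=1, M11=0, giving Y1=1, Y2=0. Observed Y1=0, Y2=0.
Test 1: faults giving observed Y1=0, Y2=0 are {M8 stuck-at-0}.
Only M8 stuck-at-0 is consistent with every test.

M8 stuck-at-0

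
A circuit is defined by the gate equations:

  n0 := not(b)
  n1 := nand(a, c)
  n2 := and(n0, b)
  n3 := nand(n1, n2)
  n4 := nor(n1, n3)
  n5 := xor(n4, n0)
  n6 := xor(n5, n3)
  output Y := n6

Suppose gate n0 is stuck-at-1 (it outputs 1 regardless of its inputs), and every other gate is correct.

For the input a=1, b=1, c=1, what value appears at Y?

Propagate with n0 forced: n0=1 [stuck-at-1], n1=0, n2=1, n3=1, n4=0, n5=1, n6=0.
So Y = 0. (Without the fault it would be 1.)

0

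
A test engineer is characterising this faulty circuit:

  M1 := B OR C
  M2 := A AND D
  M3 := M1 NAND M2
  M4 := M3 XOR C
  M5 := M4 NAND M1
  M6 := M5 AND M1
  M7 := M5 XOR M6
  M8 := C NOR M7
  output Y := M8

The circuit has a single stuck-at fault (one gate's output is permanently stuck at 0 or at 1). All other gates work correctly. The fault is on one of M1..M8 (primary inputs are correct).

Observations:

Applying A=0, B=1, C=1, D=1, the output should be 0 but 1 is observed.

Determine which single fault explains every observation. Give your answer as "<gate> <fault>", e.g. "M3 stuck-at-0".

Fault-free values for test 1 (A=0, B=1, C=1, D=1): M1=1, M2=0, M3=1, M4=0, M5=1, M6=1, M7=0, M8=0, giving Y=0. Observed 1.
Test 1: faults giving observed 1 are {M8 stuck-at-1}.
Only M8 stuck-at-1 is consistent with every test.

M8 stuck-at-1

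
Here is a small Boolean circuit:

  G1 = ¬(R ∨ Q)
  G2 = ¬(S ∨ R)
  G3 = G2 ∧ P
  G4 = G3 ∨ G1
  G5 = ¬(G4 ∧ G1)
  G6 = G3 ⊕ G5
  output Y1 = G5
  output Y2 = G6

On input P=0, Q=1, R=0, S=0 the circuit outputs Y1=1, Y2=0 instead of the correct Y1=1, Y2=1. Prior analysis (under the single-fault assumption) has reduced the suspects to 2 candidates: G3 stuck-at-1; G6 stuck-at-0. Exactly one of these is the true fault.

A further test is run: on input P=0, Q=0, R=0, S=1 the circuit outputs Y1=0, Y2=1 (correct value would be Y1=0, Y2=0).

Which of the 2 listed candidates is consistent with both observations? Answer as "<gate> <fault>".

Evaluate each candidate on input P=0, Q=0, R=0, S=1:
  G3 stuck-at-1: G1=1, G2=0, G3=1 [stuck-at-1], G4=1, G5=0, G6=1 → Y1=0, Y2=1 — matches
  G6 stuck-at-0: G1=1, G2=0, G3=0, G4=1, G5=0, G6=0 [stuck-at-0] → Y1=0, Y2=0 — eliminated
Only G3 stuck-at-1 reproduces the observed Y1=0, Y2=1.

G3 stuck-at-1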